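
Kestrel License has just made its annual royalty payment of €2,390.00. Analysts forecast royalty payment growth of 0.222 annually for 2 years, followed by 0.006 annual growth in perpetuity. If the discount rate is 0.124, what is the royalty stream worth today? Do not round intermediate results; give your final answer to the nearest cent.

D_1 = 2920.58000
D_2 = 3568.94876
Terminal value at year 2: TV = D_2×(1+g_2)/(r−g_2) = 3590.36245/0.118 = 30426.80045
P_0 = D_1/(1+r)^1 + D_2/(1+r)^2 + TV/(1+r)^2
    = 2598.38078 + 2824.93000 + 24083.72523 = 29507.03601

€29507.04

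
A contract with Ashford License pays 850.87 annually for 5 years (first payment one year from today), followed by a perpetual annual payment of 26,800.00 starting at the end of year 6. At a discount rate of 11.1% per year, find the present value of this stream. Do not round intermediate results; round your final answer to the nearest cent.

145776.90

PV of 5-year annuity: 850.87 × [1 − (1+0.111)^−5] / 0.111 = 3136.83318
Perpetuity value at year 5: 26,800.00 / 0.111 = 241441.44144
PV of perpetuity: 241441.44144 / (1+0.111)^5 = 142640.06253
Total PV = 3136.83318 + 142640.06253 = 145776.89571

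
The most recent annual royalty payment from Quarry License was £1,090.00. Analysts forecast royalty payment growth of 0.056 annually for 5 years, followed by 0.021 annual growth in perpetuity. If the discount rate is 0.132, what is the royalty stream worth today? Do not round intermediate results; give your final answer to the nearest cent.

£11528.73

D_1 = 1151.04000
D_2 = 1215.49824
D_3 = 1283.56614
D_4 = 1355.44585
D_5 = 1431.35081
Terminal value at year 5: TV = D_5×(1+g_2)/(r−g_2) = 1461.40918/0.111 = 13165.84847
P_0 = D_1/(1+r)^1 + D_2/(1+r)^2 + D_3/(1+r)^3 + D_4/(1+r)^4 + D_5/(1+r)^5 + TV/(1+r)^5
    = 1016.81979 + 948.55274 + 884.86898 + 825.46082 + 770.04119 + 7082.99146 = 11528.73497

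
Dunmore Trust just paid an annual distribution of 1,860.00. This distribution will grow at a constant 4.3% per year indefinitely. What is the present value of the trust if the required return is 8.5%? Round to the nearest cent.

D₁ = D₀ × (1 + g) = 1,860.00 × 1.043 = 1,939.9800
Growing perpetuity: P = D₁ / (r − g) = 1,939.9800 / (0.085 − 0.043) = 46,190.00

46190.00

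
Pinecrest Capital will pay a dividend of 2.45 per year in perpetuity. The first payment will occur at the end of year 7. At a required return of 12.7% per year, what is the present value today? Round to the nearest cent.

9.41

Value at end of year 6: C / r = 2.45 / 0.127 = 19.2913
Discount to today: PV = 19.2913 / (1 + 0.127)^6 = 19.2913 / 2.049007 = 9.41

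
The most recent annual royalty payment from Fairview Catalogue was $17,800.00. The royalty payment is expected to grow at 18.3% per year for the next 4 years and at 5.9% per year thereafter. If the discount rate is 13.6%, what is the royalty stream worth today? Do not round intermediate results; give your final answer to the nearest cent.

D_1 = 21057.40000
D_2 = 24910.90420
D_3 = 29469.59967
D_4 = 34862.53641
Terminal value at year 4: TV = D_4×(1+g_2)/(r−g_2) = 36919.42606/0.077 = 479473.06566
P_0 = D_1/(1+r)^1 + D_2/(1+r)^2 + D_3/(1+r)^3 + D_4/(1+r)^4 + TV/(1+r)^4
    = 18536.44366 + 19303.35638 + 20101.99877 + 20933.68358 + 287906.11570 = 366781.59809

$366781.60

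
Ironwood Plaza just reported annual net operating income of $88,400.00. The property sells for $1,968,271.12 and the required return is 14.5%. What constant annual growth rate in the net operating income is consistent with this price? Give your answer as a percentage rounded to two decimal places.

P = D₀(1+g)/(r−g) ⇒ P(r−g) = D₀(1+g) ⇒ g(P+D₀) = P·r − D₀
g = (P·r − D₀)/(P + D₀) = ($1,968,271.12×0.145 − $88,400.00) / ($1,968,271.12 + $88,400.00) = 0.095786

9.58%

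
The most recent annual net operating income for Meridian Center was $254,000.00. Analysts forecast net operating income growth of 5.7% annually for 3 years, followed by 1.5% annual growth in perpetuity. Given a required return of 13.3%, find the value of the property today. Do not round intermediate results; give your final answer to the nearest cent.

$2438264.57

D_1 = 268478.00000
D_2 = 283781.24600
D_3 = 299956.77702
Terminal value at year 3: TV = D_3×(1+g_2)/(r−g_2) = 304456.12868/0.118 = 2580136.68371
P_0 = D_1/(1+r)^1 + D_2/(1+r)^2 + D_3/(1+r)^3 + TV/(1+r)^3
    = 236962.04766 + 221066.97650 + 206238.12371 + 1773997.42005 = 2438264.56792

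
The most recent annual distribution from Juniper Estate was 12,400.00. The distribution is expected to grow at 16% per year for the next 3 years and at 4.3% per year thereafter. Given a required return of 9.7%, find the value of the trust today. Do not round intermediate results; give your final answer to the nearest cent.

324821.12

D_1 = 14384.00000
D_2 = 16685.44000
D_3 = 19355.11040
Terminal value at year 3: TV = D_3×(1+g_2)/(r−g_2) = 20187.38015/0.054 = 373840.37310
P_0 = D_1/(1+r)^1 + D_2/(1+r)^2 + D_3/(1+r)^3 + TV/(1+r)^3
    = 13112.12397 + 13865.14477 + 14661.41106 + 283182.43951 = 324821.11931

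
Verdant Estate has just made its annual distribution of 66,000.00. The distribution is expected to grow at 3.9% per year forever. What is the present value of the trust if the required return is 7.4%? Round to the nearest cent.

1959257.14

D₁ = D₀ × (1 + g) = 66,000.00 × 1.039 = 68,574.0000
Growing perpetuity: P = D₁ / (r − g) = 68,574.0000 / (0.074 − 0.039) = 1,959,257.14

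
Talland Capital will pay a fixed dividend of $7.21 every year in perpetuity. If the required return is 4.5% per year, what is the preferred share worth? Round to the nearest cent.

Level perpetuity: PV = C / r = $7.21 / 0.045 = $160.22

$160.22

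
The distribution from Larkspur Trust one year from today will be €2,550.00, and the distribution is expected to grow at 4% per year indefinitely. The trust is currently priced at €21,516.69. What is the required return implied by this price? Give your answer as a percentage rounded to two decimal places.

15.85%

P = D₁/(r − g) ⇒ r = D₁/P + g = €2,550.0000/€21,516.69 + 0.04 = 0.118513 + 0.04 = 0.158513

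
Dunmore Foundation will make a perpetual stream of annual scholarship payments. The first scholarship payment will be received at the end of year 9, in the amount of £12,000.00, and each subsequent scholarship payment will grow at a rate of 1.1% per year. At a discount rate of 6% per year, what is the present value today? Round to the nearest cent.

Value at end of year 8: C₁ / (r − g) = £12,000.00 / (0.06 − 0.011) = £244,897.9592
Discount to today: PV = £244,897.9592 / (1 + 0.06)^8 = £244,897.9592 / 1.593848 = £153,652.01

£153652.01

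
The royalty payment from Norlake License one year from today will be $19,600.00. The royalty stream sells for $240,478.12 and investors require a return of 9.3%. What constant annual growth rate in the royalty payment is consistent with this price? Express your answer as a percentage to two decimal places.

1.15%

P = D₁/(r−g) ⇒ g = r − D₁/P = 0.093 − $19,600.00/$240,478.12 = 0.011496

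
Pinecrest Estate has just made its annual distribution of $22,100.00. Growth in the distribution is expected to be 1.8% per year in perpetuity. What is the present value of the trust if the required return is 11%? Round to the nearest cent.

D₁ = D₀ × (1 + g) = $22,100.00 × 1.018 = $22,497.8000
Growing perpetuity: P = D₁ / (r − g) = $22,497.8000 / (0.11 − 0.018) = $244,541.30

$244541.30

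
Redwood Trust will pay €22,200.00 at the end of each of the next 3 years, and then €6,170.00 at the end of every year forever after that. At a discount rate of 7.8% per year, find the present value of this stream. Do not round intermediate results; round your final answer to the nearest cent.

€120562.97

PV of 3-year annuity: €22,200.00 × [1 − (1+0.078)^−3] / 0.078 = 57418.64790
Perpetuity value at year 3: €6,170.00 / 0.078 = 79102.56410
PV of perpetuity: 79102.56410 / (1+0.078)^3 = 63144.31827
Total PV = 57418.64790 + 63144.31827 = 120562.96616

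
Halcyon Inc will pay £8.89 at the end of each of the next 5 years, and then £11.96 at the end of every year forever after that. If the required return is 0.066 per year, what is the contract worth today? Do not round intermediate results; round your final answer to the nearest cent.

£168.49

PV of 5-year annuity: £8.89 × [1 − (1+0.066)^−5] / 0.066 = 36.84450
Perpetuity value at year 5: £11.96 / 0.066 = 181.21212
PV of perpetuity: 181.21212 / (1+0.066)^5 = 131.64405
Total PV = 36.84450 + 131.64405 = 168.48854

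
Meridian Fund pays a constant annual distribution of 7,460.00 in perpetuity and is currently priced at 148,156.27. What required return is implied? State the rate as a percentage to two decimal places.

5.04%

P = C/r ⇒ r = C/P = 7,460.00/148,156.27 = 0.050352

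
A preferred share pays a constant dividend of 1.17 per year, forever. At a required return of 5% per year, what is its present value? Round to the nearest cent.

23.40

Level perpetuity: PV = C / r = 1.17 / 0.05 = 23.40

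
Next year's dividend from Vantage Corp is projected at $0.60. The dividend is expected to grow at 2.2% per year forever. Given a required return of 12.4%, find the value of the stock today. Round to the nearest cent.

$5.88

Growing perpetuity: P = D₁ / (r − g) = $0.6000 / (0.124 − 0.022) = $5.88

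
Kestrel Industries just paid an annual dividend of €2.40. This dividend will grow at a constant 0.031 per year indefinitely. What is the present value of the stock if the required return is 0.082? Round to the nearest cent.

€48.52

D₁ = D₀ × (1 + g) = €2.40 × 1.031 = €2.4744
Growing perpetuity: P = D₁ / (r − g) = €2.4744 / (0.082 − 0.031) = €48.52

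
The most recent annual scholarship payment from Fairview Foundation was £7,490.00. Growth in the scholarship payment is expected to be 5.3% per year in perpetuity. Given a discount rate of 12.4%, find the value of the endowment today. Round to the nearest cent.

D₁ = D₀ × (1 + g) = £7,490.00 × 1.053 = £7,886.9700
Growing perpetuity: P = D₁ / (r − g) = £7,886.9700 / (0.124 − 0.053) = £111,084.08

£111084.08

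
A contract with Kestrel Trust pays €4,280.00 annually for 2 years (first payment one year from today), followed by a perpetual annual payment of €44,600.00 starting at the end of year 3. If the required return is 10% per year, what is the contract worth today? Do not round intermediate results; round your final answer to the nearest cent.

PV of 2-year annuity: €4,280.00 × [1 − (1+0.1)^−2] / 0.1 = 7428.09917
Perpetuity value at year 2: €44,600.00 / 0.1 = 446000.00000
PV of perpetuity: 446000.00000 / (1+0.1)^2 = 368595.04132
Total PV = 7428.09917 + 368595.04132 = 376023.14050

€376023.14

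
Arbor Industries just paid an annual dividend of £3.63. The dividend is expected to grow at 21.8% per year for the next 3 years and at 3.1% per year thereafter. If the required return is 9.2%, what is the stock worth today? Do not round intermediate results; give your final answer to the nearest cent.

£98.74

D_1 = 4.42134
D_2 = 5.38519
D_3 = 6.55916
Terminal value at year 3: TV = D_3×(1+g_2)/(r−g_2) = 6.76250/0.061 = 110.86062
P_0 = D_1/(1+r)^1 + D_2/(1+r)^2 + D_3/(1+r)^3 + TV/(1+r)^3
    = 4.04885 + 4.51602 + 5.03710 + 85.13525 = 98.73721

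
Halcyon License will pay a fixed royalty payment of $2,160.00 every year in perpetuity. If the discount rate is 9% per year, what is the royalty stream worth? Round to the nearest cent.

Level perpetuity: PV = C / r = $2,160.00 / 0.09 = $24,000.00

$24000.00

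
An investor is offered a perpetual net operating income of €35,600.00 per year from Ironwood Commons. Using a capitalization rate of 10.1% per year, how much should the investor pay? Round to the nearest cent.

€352475.25

Level perpetuity: PV = C / r = €35,600.00 / 0.101 = €352,475.25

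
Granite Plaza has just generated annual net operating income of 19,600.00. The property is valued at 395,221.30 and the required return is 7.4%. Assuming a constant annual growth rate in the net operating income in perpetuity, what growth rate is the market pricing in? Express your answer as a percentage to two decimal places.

P = D₀(1+g)/(r−g) ⇒ P(r−g) = D₀(1+g) ⇒ g(P+D₀) = P·r − D₀
g = (P·r − D₀)/(P + D₀) = (395,221.30×0.074 − 19,600.00) / (395,221.30 + 19,600.00) = 0.023254

2.33%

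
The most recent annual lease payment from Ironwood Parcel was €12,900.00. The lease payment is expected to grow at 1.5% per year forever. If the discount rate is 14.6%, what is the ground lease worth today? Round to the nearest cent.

€99950.38

D₁ = D₀ × (1 + g) = €12,900.00 × 1.015 = €13,093.5000
Growing perpetuity: P = D₁ / (r − g) = €13,093.5000 / (0.146 − 0.015) = €99,950.38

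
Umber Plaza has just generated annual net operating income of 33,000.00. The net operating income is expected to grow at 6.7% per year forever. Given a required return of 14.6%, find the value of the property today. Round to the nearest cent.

D₁ = D₀ × (1 + g) = 33,000.00 × 1.067 = 35,211.0000
Growing perpetuity: P = D₁ / (r − g) = 35,211.0000 / (0.146 − 0.067) = 445,708.86

445708.86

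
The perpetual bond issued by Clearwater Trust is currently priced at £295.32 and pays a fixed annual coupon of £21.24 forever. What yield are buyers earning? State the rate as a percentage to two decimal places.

7.19%

P = C/r ⇒ r = C/P = £21.24/£295.32 = 0.071922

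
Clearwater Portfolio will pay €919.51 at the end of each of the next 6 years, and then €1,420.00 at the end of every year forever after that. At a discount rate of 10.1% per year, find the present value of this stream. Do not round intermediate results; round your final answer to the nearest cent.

€11886.01

PV of 6-year annuity: €919.51 × [1 − (1+0.101)^−6] / 0.101 = 3992.99717
Perpetuity value at year 6: €1,420.00 / 0.101 = 14059.40594
PV of perpetuity: 14059.40594 / (1+0.101)^6 = 7893.01734
Total PV = 3992.99717 + 7893.01734 = 11886.01451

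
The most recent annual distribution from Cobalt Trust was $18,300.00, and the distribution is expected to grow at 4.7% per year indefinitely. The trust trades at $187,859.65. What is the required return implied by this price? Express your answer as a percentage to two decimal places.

D₁ = $18,300.00 × 1.047 = $19,160.1000
P = D₁/(r − g) ⇒ r = D₁/P + g = $19,160.1000/$187,859.65 + 0.047 = 0.101992 + 0.047 = 0.148992

14.90%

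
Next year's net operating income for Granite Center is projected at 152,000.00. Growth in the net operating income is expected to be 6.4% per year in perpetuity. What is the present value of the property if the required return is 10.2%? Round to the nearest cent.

4000000.00

Growing perpetuity: P = D₁ / (r − g) = 152,000.0000 / (0.102 − 0.064) = 4,000,000.00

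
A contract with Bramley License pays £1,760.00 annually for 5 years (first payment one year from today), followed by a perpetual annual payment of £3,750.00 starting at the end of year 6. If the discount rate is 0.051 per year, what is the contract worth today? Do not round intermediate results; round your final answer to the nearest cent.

PV of 5-year annuity: £1,760.00 × [1 − (1+0.051)^−5] / 0.051 = 7598.86122
Perpetuity value at year 5: £3,750.00 / 0.051 = 73529.41176
PV of perpetuity: 73529.41176 / (1+0.051)^5 = 57338.65633
Total PV = 7598.86122 + 57338.65633 = 64937.51755

£64937.52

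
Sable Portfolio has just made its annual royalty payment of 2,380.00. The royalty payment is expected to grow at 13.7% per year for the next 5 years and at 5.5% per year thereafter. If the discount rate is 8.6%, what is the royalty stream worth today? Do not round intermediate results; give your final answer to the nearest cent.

D_1 = 2706.06000
D_2 = 3076.79022
D_3 = 3498.31048
D_4 = 3977.57902
D_5 = 4522.50734
Terminal value at year 5: TV = D_5×(1+g_2)/(r−g_2) = 4771.24524/0.031 = 153911.13693
P_0 = D_1/(1+r)^1 + D_2/(1+r)^2 + D_3/(1+r)^3 + D_4/(1+r)^4 + D_5/(1+r)^5 + TV/(1+r)^5
    = 2491.76796 + 2608.78468 + 2731.29667 + 2859.56198 + 2993.85081 + 101887.50326 = 115572.76536

115572.77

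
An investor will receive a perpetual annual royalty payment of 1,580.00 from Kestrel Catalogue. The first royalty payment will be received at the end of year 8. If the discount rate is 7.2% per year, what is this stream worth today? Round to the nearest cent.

Value at end of year 7: C / r = 1,580.00 / 0.072 = 21,944.4444
Discount to today: PV = 21,944.4444 / (1 + 0.072)^7 = 21,944.4444 / 1.626910 = 13,488.42

13488.42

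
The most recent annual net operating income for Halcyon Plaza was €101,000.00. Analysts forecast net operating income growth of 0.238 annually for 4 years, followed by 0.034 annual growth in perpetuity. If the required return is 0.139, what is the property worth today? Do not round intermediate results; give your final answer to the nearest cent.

D_1 = 125038.00000
D_2 = 154797.04400
D_3 = 191638.74047
D_4 = 237248.76070
Terminal value at year 4: TV = D_4×(1+g_2)/(r−g_2) = 245315.21857/0.105 = 2336335.41494
P_0 = D_1/(1+r)^1 + D_2/(1+r)^2 + D_3/(1+r)^3 + D_4/(1+r)^4 + TV/(1+r)^4
    = 109778.75329 + 119320.54133 + 129691.68584 + 140964.27310 + 1388162.46085 = 1887917.71442

€1887917.71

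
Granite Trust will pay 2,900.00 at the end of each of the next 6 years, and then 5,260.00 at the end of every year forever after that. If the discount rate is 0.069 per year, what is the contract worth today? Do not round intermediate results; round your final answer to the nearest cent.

PV of 6-year annuity: 2,900.00 × [1 − (1+0.069)^−6] / 0.069 = 13865.74163
Perpetuity value at year 6: 5,260.00 / 0.069 = 76231.88406
PV of perpetuity: 76231.88406 / (1+0.069)^6 = 51082.29751
Total PV = 13865.74163 + 51082.29751 = 64948.03914

64948.04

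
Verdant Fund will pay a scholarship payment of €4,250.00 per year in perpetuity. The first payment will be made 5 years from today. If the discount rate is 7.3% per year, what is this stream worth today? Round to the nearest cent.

€43920.49

Value at end of year 4: C / r = €4,250.00 / 0.073 = €58,219.1781
Discount to today: PV = €58,219.1781 / (1 + 0.073)^4 = €58,219.1781 / 1.325558 = €43,920.49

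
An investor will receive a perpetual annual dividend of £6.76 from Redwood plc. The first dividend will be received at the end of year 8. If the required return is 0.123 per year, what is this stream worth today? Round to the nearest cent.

Value at end of year 7: C / r = £6.76 / 0.123 = £54.9593
Discount to today: PV = £54.9593 / (1 + 0.123)^7 = £54.9593 / 2.252466 = £24.40

£24.40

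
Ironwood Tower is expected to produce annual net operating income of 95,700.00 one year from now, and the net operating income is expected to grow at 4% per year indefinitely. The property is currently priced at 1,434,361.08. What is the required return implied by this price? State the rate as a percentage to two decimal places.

P = D₁/(r − g) ⇒ r = D₁/P + g = 95,700.0000/1,434,361.08 + 0.04 = 0.066720 + 0.04 = 0.106720

10.67%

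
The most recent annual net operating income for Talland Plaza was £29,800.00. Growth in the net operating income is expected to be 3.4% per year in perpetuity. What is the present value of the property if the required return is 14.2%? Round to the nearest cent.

£285307.41

D₁ = D₀ × (1 + g) = £29,800.00 × 1.034 = £30,813.2000
Growing perpetuity: P = D₁ / (r − g) = £30,813.2000 / (0.142 − 0.034) = £285,307.41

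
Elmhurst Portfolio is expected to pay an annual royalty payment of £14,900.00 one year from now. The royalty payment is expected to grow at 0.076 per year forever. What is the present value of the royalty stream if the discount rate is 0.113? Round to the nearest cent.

£402702.70

Growing perpetuity: P = D₁ / (r − g) = £14,900.0000 / (0.113 − 0.076) = £402,702.70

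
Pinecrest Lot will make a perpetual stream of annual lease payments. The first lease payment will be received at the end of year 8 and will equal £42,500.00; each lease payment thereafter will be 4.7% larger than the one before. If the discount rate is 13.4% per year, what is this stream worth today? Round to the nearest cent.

£202571.48

Value at end of year 7: C₁ / (r − g) = £42,500.00 / (0.134 − 0.047) = £488,505.7471
Discount to today: PV = £488,505.7471 / (1 + 0.134)^7 = £488,505.7471 / 2.411523 = £202,571.48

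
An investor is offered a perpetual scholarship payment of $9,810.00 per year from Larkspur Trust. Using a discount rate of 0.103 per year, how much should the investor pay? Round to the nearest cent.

Level perpetuity: PV = C / r = $9,810.00 / 0.103 = $95,242.72

$95242.72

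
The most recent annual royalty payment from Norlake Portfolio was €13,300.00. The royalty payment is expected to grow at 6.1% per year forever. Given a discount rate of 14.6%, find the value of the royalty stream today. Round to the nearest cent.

€166015.29

D₁ = D₀ × (1 + g) = €13,300.00 × 1.061 = €14,111.3000
Growing perpetuity: P = D₁ / (r − g) = €14,111.3000 / (0.146 − 0.061) = €166,015.29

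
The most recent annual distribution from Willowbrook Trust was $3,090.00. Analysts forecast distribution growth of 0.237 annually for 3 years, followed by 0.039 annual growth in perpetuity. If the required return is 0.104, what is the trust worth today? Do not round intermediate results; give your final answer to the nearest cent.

$81168.76

D_1 = 3822.33000
D_2 = 4728.22221
D_3 = 5848.81087
Terminal value at year 3: TV = D_3×(1+g_2)/(r−g_2) = 6076.91450/0.065 = 93490.99227
P_0 = D_1/(1+r)^1 + D_2/(1+r)^2 + D_3/(1+r)^3 + TV/(1+r)^3
    = 3462.25543 + 3879.35686 + 4346.70692 + 69480.43824 = 81168.75745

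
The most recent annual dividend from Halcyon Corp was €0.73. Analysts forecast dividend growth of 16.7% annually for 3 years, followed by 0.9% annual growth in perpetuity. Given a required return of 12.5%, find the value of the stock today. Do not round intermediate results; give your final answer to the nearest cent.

D_1 = 0.85191
D_2 = 0.99418
D_3 = 1.16021
Terminal value at year 3: TV = D_3×(1+g_2)/(r−g_2) = 1.17065/0.116 = 10.09180
P_0 = D_1/(1+r)^1 + D_2/(1+r)^2 + D_3/(1+r)^3 + TV/(1+r)^3
    = 0.75725 + 0.78552 + 0.81485 + 7.08779 = 9.44542

€9.45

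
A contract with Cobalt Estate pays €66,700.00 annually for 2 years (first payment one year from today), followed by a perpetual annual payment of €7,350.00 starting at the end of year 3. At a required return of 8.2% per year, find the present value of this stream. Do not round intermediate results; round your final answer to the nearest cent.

PV of 2-year annuity: €66,700.00 × [1 − (1+0.082)^−2] / 0.082 = 118618.39340
Perpetuity value at year 2: €7,350.00 / 0.082 = 89634.14634
PV of perpetuity: 89634.14634 / (1+0.082)^2 = 76563.00404
Total PV = 118618.39340 + 76563.00404 = 195181.39744

€195181.40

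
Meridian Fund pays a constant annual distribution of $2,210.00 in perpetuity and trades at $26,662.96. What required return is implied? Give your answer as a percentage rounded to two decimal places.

8.29%

P = C/r ⇒ r = C/P = $2,210.00/$26,662.96 = 0.082887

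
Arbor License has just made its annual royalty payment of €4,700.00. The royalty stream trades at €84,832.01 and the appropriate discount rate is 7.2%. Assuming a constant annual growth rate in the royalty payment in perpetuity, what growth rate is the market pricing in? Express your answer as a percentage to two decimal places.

1.57%

P = D₀(1+g)/(r−g) ⇒ P(r−g) = D₀(1+g) ⇒ g(P+D₀) = P·r − D₀
g = (P·r − D₀)/(P + D₀) = (€84,832.01×0.072 − €4,700.00) / (€84,832.01 + €4,700.00) = 0.015725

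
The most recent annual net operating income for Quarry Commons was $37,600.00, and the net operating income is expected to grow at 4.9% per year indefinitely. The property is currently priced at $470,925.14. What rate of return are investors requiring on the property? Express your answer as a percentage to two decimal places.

13.28%

D₁ = $37,600.00 × 1.049 = $39,442.4000
P = D₁/(r − g) ⇒ r = D₁/P + g = $39,442.4000/$470,925.14 + 0.049 = 0.083755 + 0.049 = 0.132755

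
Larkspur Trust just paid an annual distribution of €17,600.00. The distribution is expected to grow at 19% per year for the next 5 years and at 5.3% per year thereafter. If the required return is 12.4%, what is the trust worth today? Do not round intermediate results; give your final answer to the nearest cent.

€451975.13

D_1 = 20944.00000
D_2 = 24923.36000
D_3 = 29658.79840
D_4 = 35293.97010
D_5 = 41999.82441
Terminal value at year 5: TV = D_5×(1+g_2)/(r−g_2) = 44225.81511/0.071 = 622898.80434
P_0 = D_1/(1+r)^1 + D_2/(1+r)^2 + D_3/(1+r)^3 + D_4/(1+r)^4 + D_5/(1+r)^5 + TV/(1+r)^5
    = 18633.45196 + 19727.58704 + 20885.96848 + 22112.36877 + 23410.78188 + 347204.97632 = 451975.13444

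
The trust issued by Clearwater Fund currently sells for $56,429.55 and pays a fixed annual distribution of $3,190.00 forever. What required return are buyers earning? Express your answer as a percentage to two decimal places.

5.65%

P = C/r ⇒ r = C/P = $3,190.00/$56,429.55 = 0.056531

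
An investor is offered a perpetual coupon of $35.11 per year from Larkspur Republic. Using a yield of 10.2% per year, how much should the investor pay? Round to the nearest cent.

$344.22

Level perpetuity: PV = C / r = $35.11 / 0.102 = $344.22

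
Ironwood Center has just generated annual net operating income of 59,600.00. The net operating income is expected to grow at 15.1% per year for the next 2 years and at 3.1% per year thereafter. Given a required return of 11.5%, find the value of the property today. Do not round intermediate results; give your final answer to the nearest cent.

904553.77

D_1 = 68599.60000
D_2 = 78958.13960
Terminal value at year 2: TV = D_2×(1+g_2)/(r−g_2) = 81405.84193/0.084 = 969117.16580
P_0 = D_1/(1+r)^1 + D_2/(1+r)^2 + TV/(1+r)^2
    = 61524.30493 + 63510.73989 + 779518.72413 = 904553.76895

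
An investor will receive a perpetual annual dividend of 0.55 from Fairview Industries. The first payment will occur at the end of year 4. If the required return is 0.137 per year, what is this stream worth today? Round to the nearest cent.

Value at end of year 3: C / r = 0.55 / 0.137 = 4.0146
Discount to today: PV = 4.0146 / (1 + 0.137)^3 = 4.0146 / 1.469878 = 2.73

2.73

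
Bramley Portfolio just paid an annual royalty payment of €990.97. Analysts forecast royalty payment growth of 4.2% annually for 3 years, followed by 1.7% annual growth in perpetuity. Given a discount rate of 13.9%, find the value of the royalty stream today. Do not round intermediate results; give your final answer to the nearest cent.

D_1 = 1032.59074
D_2 = 1075.95955
D_3 = 1121.14985
Terminal value at year 3: TV = D_3×(1+g_2)/(r−g_2) = 1140.20940/0.122 = 9345.97869
P_0 = D_1/(1+r)^1 + D_2/(1+r)^2 + D_3/(1+r)^3 + TV/(1+r)^3
    = 906.57659 + 829.37033 + 758.73915 + 6324.89928 = 8819.58535

€8819.59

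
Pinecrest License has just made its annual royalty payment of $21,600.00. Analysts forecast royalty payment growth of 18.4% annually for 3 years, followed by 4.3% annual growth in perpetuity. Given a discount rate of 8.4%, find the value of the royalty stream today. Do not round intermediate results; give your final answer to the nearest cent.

$793521.88

D_1 = 25574.40000
D_2 = 30280.08960
D_3 = 35851.62609
Terminal value at year 3: TV = D_3×(1+g_2)/(r−g_2) = 37393.24601/0.041 = 912030.39044
P_0 = D_1/(1+r)^1 + D_2/(1+r)^2 + D_3/(1+r)^3 + TV/(1+r)^3
    = 23592.61993 + 25769.06088 + 28146.28052 + 716013.91657 = 793521.87789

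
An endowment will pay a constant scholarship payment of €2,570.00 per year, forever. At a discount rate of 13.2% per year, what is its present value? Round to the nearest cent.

Level perpetuity: PV = C / r = €2,570.00 / 0.132 = €19,469.70

€19469.70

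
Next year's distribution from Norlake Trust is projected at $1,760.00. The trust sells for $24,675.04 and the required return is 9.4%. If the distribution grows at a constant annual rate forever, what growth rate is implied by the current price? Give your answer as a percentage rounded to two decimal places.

2.27%

P = D₁/(r−g) ⇒ g = r − D₁/P = 0.094 − $1,760.00/$24,675.04 = 0.022673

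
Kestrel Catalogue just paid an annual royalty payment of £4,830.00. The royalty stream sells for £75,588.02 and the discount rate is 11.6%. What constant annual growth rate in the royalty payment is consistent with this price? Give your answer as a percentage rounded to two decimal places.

4.90%

P = D₀(1+g)/(r−g) ⇒ P(r−g) = D₀(1+g) ⇒ g(P+D₀) = P·r − D₀
g = (P·r − D₀)/(P + D₀) = (£75,588.02×0.116 − £4,830.00) / (£75,588.02 + £4,830.00) = 0.048972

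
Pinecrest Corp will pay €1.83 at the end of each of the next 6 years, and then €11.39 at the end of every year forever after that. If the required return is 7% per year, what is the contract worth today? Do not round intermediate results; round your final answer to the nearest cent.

€117.15

PV of 6-year annuity: €1.83 × [1 − (1+0.07)^−6] / 0.07 = 8.72277
Perpetuity value at year 6: €11.39 / 0.07 = 162.71429
PV of perpetuity: 162.71429 / (1+0.07)^6 = 108.42340
Total PV = 8.72277 + 108.42340 = 117.14617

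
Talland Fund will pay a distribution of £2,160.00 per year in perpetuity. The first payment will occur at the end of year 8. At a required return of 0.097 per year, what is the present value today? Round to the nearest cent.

£11647.58

Value at end of year 7: C / r = £2,160.00 / 0.097 = £22,268.0412
Discount to today: PV = £22,268.0412 / (1 + 0.097)^7 = £22,268.0412 / 1.911817 = £11,647.58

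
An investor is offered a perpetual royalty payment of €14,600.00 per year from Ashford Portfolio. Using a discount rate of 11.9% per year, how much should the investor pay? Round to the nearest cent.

Level perpetuity: PV = C / r = €14,600.00 / 0.119 = €122,689.08

€122689.08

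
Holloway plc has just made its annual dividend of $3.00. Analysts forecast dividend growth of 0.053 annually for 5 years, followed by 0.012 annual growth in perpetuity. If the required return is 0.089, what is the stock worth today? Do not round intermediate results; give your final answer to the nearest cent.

$46.90

D_1 = 3.15900
D_2 = 3.32643
D_3 = 3.50273
D_4 = 3.68837
D_5 = 3.88386
Terminal value at year 5: TV = D_5×(1+g_2)/(r−g_2) = 3.93046/0.077 = 51.04496
P_0 = D_1/(1+r)^1 + D_2/(1+r)^2 + D_3/(1+r)^3 + D_4/(1+r)^4 + D_5/(1+r)^5 + TV/(1+r)^5
    = 2.90083 + 2.80493 + 2.71221 + 2.62255 + 2.53585 + 33.32833 = 46.90469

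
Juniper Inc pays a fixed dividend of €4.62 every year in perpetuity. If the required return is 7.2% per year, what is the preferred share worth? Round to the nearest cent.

Level perpetuity: PV = C / r = €4.62 / 0.072 = €64.17

€64.17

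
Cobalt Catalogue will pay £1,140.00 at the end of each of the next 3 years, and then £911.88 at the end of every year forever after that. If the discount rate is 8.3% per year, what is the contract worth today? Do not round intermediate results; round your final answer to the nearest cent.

£11571.23

PV of 3-year annuity: £1,140.00 × [1 − (1+0.083)^−3] / 0.083 = 2922.05961
Perpetuity value at year 3: £911.88 / 0.083 = 10986.50602
PV of perpetuity: 10986.50602 / (1+0.083)^3 = 8649.16592
Total PV = 2922.05961 + 8649.16592 = 11571.22553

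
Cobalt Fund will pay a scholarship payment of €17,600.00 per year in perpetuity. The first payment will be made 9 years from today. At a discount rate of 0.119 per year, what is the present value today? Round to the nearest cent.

€60162.38

Value at end of year 8: C / r = €17,600.00 / 0.119 = €147,899.1597
Discount to today: PV = €147,899.1597 / (1 + 0.119)^8 = €147,899.1597 / 2.458333 = €60,162.38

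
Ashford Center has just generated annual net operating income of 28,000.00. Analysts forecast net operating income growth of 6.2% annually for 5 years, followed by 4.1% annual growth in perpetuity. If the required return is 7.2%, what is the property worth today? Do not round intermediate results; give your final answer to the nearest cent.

D_1 = 29736.00000
D_2 = 31579.63200
D_3 = 33537.56918
D_4 = 35616.89847
D_5 = 37825.14618
Terminal value at year 5: TV = D_5×(1+g_2)/(r−g_2) = 39375.97717/0.031 = 1270192.81200
P_0 = D_1/(1+r)^1 + D_2/(1+r)^2 + D_3/(1+r)^3 + D_4/(1+r)^4 + D_5/(1+r)^5 + TV/(1+r)^5
    = 27738.80597 + 27480.04845 + 27223.70472 + 26969.75225 + 26718.16874 + 897213.34372 = 1033343.82384

1033343.82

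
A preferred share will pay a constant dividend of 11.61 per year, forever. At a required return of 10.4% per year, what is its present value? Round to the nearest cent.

111.63

Level perpetuity: PV = C / r = 11.61 / 0.104 = 111.63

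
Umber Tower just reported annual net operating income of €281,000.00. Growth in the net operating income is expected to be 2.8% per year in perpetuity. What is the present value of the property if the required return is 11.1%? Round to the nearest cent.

D₁ = D₀ × (1 + g) = €281,000.00 × 1.028 = €288,868.0000
Growing perpetuity: P = D₁ / (r − g) = €288,868.0000 / (0.111 − 0.028) = €3,480,337.35

€3480337.35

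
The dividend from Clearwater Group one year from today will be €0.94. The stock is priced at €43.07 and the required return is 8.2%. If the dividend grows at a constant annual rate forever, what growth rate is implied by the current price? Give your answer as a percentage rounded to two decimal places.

P = D₁/(r−g) ⇒ g = r − D₁/P = 0.082 − €0.94/€43.07 = 0.060175

6.02%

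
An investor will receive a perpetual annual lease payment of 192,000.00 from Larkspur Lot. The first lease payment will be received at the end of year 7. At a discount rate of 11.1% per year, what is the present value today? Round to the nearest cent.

Value at end of year 6: C / r = 192,000.00 / 0.111 = 1,729,729.7297
Discount to today: PV = 1,729,729.7297 / (1 + 0.111)^6 = 1,729,729.7297 / 1.880548 = 919,801.04

919801.04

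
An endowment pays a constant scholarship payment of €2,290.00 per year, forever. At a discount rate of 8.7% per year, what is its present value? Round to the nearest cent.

€26321.84

Level perpetuity: PV = C / r = €2,290.00 / 0.087 = €26,321.84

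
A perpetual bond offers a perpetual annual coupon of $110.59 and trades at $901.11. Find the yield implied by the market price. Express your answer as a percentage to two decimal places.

P = C/r ⇒ r = C/P = $110.59/$901.11 = 0.122726

12.27%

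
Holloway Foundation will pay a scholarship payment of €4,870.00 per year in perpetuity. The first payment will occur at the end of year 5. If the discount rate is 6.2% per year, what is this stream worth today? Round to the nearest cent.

€61750.32

Value at end of year 4: C / r = €4,870.00 / 0.062 = €78,548.3871
Discount to today: PV = €78,548.3871 / (1 + 0.062)^4 = €78,548.3871 / 1.272032 = €61,750.32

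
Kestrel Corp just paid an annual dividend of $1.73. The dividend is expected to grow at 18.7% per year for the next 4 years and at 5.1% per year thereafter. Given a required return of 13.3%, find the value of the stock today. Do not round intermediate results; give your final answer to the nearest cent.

$34.50

D_1 = 2.05351
D_2 = 2.43752
D_3 = 2.89333
D_4 = 3.43439
Terminal value at year 4: TV = D_4×(1+g_2)/(r−g_2) = 3.60954/0.082 = 44.01876
P_0 = D_1/(1+r)^1 + D_2/(1+r)^2 + D_3/(1+r)^3 + D_4/(1+r)^4 + TV/(1+r)^4
    = 1.81245 + 1.89884 + 1.98934 + 2.08415 + 26.71273 = 34.49751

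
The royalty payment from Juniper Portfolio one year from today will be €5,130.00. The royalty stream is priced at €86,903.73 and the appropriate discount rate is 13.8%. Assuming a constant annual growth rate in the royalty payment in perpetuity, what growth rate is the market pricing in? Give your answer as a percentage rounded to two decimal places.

7.90%

P = D₁/(r−g) ⇒ g = r − D₁/P = 0.138 − €5,130.00/€86,903.73 = 0.078969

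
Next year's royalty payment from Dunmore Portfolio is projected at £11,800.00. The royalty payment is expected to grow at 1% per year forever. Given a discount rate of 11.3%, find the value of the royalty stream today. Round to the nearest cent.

£114563.11

Growing perpetuity: P = D₁ / (r − g) = £11,800.0000 / (0.113 − 0.01) = £114,563.11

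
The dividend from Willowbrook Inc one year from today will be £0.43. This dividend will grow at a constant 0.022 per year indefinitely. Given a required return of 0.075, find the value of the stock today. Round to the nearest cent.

£8.11

Growing perpetuity: P = D₁ / (r − g) = £0.4300 / (0.075 − 0.022) = £8.11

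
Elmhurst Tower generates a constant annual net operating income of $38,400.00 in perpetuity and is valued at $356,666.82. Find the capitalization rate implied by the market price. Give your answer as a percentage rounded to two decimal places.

10.77%

P = C/r ⇒ r = C/P = $38,400.00/$356,666.82 = 0.107664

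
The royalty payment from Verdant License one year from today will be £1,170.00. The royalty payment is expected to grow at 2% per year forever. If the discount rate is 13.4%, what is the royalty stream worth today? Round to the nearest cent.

Growing perpetuity: P = D₁ / (r − g) = £1,170.0000 / (0.134 − 0.02) = £10,263.16

£10263.16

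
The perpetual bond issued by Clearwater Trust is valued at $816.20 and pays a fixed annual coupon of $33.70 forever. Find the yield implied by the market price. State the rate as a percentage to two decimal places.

4.13%

P = C/r ⇒ r = C/P = $33.70/$816.20 = 0.041289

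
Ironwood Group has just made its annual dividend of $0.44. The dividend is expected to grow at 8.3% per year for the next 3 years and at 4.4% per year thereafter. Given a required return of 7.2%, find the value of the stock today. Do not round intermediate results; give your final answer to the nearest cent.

D_1 = 0.47652
D_2 = 0.51607
D_3 = 0.55891
Terminal value at year 3: TV = D_3×(1+g_2)/(r−g_2) = 0.58350/0.028 = 20.83917
P_0 = D_1/(1+r)^1 + D_2/(1+r)^2 + D_3/(1+r)^3 + TV/(1+r)^3
    = 0.44451 + 0.44908 + 0.45368 + 16.91594 = 18.26322

$18.26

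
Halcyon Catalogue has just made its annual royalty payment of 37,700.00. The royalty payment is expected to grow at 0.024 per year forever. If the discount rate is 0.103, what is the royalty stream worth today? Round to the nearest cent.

D₁ = D₀ × (1 + g) = 37,700.00 × 1.024 = 38,604.8000
Growing perpetuity: P = D₁ / (r − g) = 38,604.8000 / (0.103 − 0.024) = 488,668.35

488668.35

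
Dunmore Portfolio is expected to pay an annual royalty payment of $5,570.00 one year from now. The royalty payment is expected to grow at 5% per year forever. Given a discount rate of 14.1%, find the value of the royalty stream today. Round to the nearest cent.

Growing perpetuity: P = D₁ / (r − g) = $5,570.0000 / (0.141 − 0.05) = $61,208.79

$61208.79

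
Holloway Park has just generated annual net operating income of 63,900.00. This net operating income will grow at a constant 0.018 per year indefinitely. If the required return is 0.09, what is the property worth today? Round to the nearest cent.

903475.00

D₁ = D₀ × (1 + g) = 63,900.00 × 1.018 = 65,050.2000
Growing perpetuity: P = D₁ / (r − g) = 65,050.2000 / (0.09 − 0.018) = 903,475.00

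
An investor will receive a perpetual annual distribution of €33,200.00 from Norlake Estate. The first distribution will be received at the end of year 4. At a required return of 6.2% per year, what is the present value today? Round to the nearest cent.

Value at end of year 3: C / r = €33,200.00 / 0.062 = €535,483.8710
Discount to today: PV = €535,483.8710 / (1 + 0.062)^3 = €535,483.8710 / 1.197770 = €447,067.24

€447067.24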